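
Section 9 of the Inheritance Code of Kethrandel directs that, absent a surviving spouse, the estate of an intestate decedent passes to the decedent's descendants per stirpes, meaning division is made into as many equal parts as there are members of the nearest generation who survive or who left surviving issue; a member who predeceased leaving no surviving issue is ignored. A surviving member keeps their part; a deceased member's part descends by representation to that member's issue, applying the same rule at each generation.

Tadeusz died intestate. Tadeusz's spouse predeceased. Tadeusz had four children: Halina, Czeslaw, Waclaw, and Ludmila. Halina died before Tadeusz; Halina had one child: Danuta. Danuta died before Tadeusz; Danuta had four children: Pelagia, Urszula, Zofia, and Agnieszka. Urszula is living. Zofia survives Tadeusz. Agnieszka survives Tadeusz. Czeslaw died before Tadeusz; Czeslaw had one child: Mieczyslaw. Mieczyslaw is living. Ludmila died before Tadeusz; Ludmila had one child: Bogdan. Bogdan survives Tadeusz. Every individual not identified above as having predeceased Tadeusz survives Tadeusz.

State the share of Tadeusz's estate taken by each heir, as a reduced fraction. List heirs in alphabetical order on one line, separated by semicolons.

There is no surviving spouse, so the entire estate passes to Tadeusz's descendants per stirpes.
The estate is divided into 4 equal shares of 1/4 among Halina, Czeslaw, Waclaw, Ludmila.
Halina predeceased; the 1/4 allotted to Halina's branch passes to Halina's issue by representation.
Danuta's line is the sole branch at this level, so the full 1/4 passes to Danuta's issue by representation.
The 1/4 is divided into 4 equal shares of 1/16 among Pelagia, Urszula, Zofia, Agnieszka.
Pelagia is living and takes 1/16.
Urszula is living and takes 1/16.
Zofia is living and takes 1/16.
Agnieszka is living and takes 1/16.
Czeslaw predeceased; the 1/4 allotted to Czeslaw's branch passes to Czeslaw's issue by representation.
Mieczyslaw is the sole taker at this level and receives the full 1/4.
Waclaw is living and takes 1/4.
Ludmila predeceased; the 1/4 allotted to Ludmila's branch passes to Ludmila's issue by representation.
Bogdan is the sole taker at this level and receives the full 1/4.

Agnieszka 1/16; Bogdan 1/4; Mieczyslaw 1/4; Pelagia 1/16; Urszula 1/16; Waclaw 1/4; Zofia 1/16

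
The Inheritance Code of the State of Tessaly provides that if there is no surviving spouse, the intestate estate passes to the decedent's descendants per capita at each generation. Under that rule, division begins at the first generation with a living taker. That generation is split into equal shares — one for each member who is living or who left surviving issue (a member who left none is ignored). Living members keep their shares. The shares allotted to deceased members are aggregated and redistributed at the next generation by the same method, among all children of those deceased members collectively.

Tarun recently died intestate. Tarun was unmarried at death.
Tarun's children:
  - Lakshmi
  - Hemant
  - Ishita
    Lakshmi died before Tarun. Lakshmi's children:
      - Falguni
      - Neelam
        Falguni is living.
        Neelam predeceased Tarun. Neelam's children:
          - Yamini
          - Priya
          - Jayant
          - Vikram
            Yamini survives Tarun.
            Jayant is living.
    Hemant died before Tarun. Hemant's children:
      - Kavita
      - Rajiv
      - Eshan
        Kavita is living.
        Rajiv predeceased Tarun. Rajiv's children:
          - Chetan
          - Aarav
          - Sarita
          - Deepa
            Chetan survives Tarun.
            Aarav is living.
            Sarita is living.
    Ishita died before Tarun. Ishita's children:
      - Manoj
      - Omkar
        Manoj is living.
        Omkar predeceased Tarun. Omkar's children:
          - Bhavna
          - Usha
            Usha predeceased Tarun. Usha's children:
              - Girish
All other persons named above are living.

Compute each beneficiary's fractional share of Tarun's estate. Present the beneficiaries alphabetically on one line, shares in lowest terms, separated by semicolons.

There is no surviving spouse, so the entire estate passes to Tarun's descendants per capita at each generation.
No one at generation 1 (Lakshmi, Hemant, Ishita) is living; moving to the next generation.
At generation 2 (Falguni, Neelam, Kavita, Rajiv, Eshan, Manoj, Omkar) there are 7 shares of (1)/7 = 1/7 each.
Living: Falguni, Kavita, Eshan, and Manoj — each takes 1/7.
Deceased: Neelam, Rajiv, and Omkar. Their combined 3/7 is pooled and carried to generation 3.
At generation 3 (Yamini, Priya, Jayant, Vikram, Chetan, Aarav, Sarita, Deepa, Bhavna, Usha) there are 10 shares of (3/7)/10 = 3/70 each.
Living: Yamini, Priya, Jayant, Vikram, Chetan, Aarav, Sarita, Deepa, and Bhavna — each takes 3/70.
Deceased: Usha. That 3/70 share is carried to generation 4.
At generation 4 (Girish) there are 1 shares of (3/70)/1 = 3/70 each.
Living: Girish — each takes 3/70.

Aarav 3/70; Bhavna 3/70; Chetan 3/70; Deepa 3/70; Eshan 1/7; Falguni 1/7; Girish 3/70; Jayant 3/70; Kavita 1/7; Manoj 1/7; Priya 3/70; Sarita 3/70; Vikram 3/70; Yamini 3/70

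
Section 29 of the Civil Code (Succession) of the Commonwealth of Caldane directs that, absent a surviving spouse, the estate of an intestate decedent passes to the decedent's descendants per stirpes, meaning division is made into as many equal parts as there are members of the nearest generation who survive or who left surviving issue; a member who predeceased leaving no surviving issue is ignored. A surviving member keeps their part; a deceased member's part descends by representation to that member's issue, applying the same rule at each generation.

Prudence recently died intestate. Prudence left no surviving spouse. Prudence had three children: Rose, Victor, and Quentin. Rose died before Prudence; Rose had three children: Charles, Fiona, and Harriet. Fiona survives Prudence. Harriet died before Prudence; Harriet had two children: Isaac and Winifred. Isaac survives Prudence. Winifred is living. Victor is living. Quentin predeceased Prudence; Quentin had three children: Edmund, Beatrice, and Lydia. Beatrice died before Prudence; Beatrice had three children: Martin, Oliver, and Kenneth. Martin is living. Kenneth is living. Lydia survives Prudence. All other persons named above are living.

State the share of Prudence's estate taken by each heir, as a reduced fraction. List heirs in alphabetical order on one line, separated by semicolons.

There is no surviving spouse, so the entire estate passes to Prudence's descendants per stirpes.
The estate is divided into 3 equal shares of 1/3 among Rose, Victor, Quentin.
Rose predeceased; the 1/3 allotted to Rose's branch passes to Rose's issue by representation.
The 1/3 is divided into 3 equal shares of 1/9 among Charles, Fiona, Harriet.
Charles is living and takes 1/9.
Fiona is living and takes 1/9.
Harriet predeceased; the 1/9 allotted to Harriet's branch passes to Harriet's issue by representation.
The 1/9 is divided into 2 equal shares of 1/18 among Isaac, Winifred.
Isaac is living and takes 1/18.
Winifred is living and takes 1/18.
Victor is living and takes 1/3.
Quentin predeceased; the 1/3 allotted to Quentin's branch passes to Quentin's issue by representation.
The 1/3 is divided into 3 equal shares of 1/9 among Edmund, Beatrice, Lydia.
Edmund is living and takes 1/9.
Beatrice predeceased; the 1/9 allotted to Beatrice's branch passes to Beatrice's issue by representation.
The 1/9 is divided into 3 equal shares of 1/27 among Martin, Oliver, Kenneth.
Martin is living and takes 1/27.
Oliver is living and takes 1/27.
Kenneth is living and takes 1/27.
Lydia is living and takes 1/9.

Charles 1/9; Edmund 1/9; Fiona 1/9; Isaac 1/18; Kenneth 1/27; Lydia 1/9; Martin 1/27; Oliver 1/27; Victor 1/3; Winifred 1/18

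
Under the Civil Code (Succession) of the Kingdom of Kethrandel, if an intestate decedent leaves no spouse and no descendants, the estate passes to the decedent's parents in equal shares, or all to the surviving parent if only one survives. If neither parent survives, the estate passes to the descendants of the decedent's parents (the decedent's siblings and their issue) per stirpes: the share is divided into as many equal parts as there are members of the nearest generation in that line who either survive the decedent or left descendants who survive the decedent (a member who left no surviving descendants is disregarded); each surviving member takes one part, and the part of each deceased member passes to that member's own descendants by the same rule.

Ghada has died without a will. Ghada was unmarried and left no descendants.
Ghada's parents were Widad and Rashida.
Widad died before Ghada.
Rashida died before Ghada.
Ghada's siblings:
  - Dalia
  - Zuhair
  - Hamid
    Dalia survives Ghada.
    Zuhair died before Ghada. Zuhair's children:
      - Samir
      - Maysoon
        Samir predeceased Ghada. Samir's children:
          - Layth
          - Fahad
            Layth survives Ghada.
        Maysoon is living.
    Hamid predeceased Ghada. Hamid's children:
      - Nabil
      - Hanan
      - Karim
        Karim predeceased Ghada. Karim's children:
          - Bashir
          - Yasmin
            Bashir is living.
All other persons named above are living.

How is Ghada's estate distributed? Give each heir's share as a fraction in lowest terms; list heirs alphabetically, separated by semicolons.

Bashir 1/18; Dalia 1/3; Fahad 1/12; Hanan 1/9; Layth 1/12; Maysoon 1/6; Nabil 1/9; Yasmin 1/18

Neither parent survives and there are no descendants, so the estate passes to Ghada's siblings and their issue per stirpes.
The estate is divided into 3 equal shares of 1/3 among Dalia, Zuhair, Hamid.
Dalia is living and takes 1/3.
Zuhair predeceased; the 1/3 allotted to Zuhair's branch passes to Zuhair's issue by representation.
The 1/3 is divided into 2 equal shares of 1/6 among Samir, Maysoon.
Samir predeceased; the 1/6 allotted to Samir's branch passes to Samir's issue by representation.
The 1/6 is divided into 2 equal shares of 1/12 among Layth, Fahad.
Layth is living and takes 1/12.
Fahad is living and takes 1/12.
Maysoon is living and takes 1/6.
Hamid predeceased; the 1/3 allotted to Hamid's branch passes to Hamid's issue by representation.
The 1/3 is divided into 3 equal shares of 1/9 among Nabil, Hanan, Karim.
Nabil is living and takes 1/9.
Hanan is living and takes 1/9.
Karim predeceased; the 1/9 allotted to Karim's branch passes to Karim's issue by representation.
The 1/9 is divided into 2 equal shares of 1/18 among Bashir, Yasmin.
Bashir is living and takes 1/18.
Yasmin is living and takes 1/18.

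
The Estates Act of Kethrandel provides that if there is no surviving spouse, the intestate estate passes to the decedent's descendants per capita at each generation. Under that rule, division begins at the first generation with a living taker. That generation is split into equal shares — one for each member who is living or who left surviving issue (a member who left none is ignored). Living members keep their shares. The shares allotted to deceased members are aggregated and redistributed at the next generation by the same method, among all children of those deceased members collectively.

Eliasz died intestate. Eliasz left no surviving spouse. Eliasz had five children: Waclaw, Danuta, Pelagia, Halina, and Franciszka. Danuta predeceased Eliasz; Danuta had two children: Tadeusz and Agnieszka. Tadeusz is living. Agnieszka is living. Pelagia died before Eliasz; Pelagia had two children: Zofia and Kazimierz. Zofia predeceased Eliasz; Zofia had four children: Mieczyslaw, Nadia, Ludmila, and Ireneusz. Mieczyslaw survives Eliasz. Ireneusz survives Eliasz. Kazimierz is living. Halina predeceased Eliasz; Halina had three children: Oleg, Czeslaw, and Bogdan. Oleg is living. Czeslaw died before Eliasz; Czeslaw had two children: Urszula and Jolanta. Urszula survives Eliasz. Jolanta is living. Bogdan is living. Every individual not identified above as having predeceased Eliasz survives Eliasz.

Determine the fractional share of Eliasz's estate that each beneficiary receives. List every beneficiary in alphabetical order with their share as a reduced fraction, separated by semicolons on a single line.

There is no surviving spouse, so the entire estate passes to Eliasz's descendants per capita at each generation.
At generation 1 (Waclaw, Danuta, Pelagia, Halina, Franciszka) there are 5 shares of (1)/5 = 1/5 each.
Living: Waclaw and Franciszka — each takes 1/5.
Deceased: Danuta, Pelagia, and Halina. Their combined 3/5 is pooled and carried to generation 2.
At generation 2 (Tadeusz, Agnieszka, Zofia, Kazimierz, Oleg, Czeslaw, Bogdan) there are 7 shares of (3/5)/7 = 3/35 each.
Living: Tadeusz, Agnieszka, Kazimierz, Oleg, and Bogdan — each takes 3/35.
Deceased: Zofia and Czeslaw. Their combined 6/35 is pooled and carried to generation 3.
At generation 3 (Mieczyslaw, Nadia, Ludmila, Ireneusz, Urszula, Jolanta) there are 6 shares of (6/35)/6 = 1/35 each.
Living: Mieczyslaw, Nadia, Ludmila, Ireneusz, Urszula, and Jolanta — each takes 1/35.

Agnieszka 3/35; Bogdan 3/35; Franciszka 1/5; Ireneusz 1/35; Jolanta 1/35; Kazimierz 3/35; Ludmila 1/35; Mieczyslaw 1/35; Nadia 1/35; Oleg 3/35; Tadeusz 3/35; Urszula 1/35; Waclaw 1/5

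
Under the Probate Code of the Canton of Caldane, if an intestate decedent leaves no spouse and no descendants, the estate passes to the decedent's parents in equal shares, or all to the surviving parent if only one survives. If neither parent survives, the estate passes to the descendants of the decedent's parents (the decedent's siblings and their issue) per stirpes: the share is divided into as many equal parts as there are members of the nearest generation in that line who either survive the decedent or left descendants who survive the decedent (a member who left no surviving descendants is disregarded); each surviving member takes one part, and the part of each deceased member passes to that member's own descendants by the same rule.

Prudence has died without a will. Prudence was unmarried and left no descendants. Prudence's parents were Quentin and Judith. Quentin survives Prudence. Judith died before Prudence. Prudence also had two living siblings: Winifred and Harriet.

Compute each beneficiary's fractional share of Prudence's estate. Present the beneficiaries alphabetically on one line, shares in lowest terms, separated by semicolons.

Quentin 1

Only one parent, Quentin, survives, so Quentin takes the entire estate. The siblings take nothing because a surviving parent has priority.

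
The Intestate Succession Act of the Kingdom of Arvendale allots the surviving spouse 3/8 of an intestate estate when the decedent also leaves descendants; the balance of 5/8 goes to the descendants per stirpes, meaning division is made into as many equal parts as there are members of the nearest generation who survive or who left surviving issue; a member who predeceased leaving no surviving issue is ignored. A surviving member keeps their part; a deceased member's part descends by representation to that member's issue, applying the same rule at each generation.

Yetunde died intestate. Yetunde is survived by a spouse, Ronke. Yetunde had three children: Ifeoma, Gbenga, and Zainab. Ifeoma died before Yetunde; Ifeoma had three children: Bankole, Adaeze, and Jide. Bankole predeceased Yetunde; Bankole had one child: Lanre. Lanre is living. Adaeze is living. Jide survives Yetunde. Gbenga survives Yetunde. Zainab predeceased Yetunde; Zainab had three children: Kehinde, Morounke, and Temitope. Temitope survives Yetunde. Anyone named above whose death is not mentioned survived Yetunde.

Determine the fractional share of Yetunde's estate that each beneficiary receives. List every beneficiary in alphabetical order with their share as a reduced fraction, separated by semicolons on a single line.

Adaeze 5/72; Gbenga 5/24; Jide 5/72; Kehinde 5/72; Lanre 5/72; Morounke 5/72; Ronke 3/8; Temitope 5/72

Ronke, as surviving spouse, takes 3/8.
The remaining 5/8 passes to Yetunde's descendants per stirpes.
The 5/8 is divided into 3 equal shares of 5/24 among Ifeoma, Gbenga, Zainab.
Ifeoma predeceased; the 5/24 allotted to Ifeoma's branch passes to Ifeoma's issue by representation.
The 5/24 is divided into 3 equal shares of 5/72 among Bankole, Adaeze, Jide.
Bankole predeceased; the 5/72 allotted to Bankole's branch passes to Bankole's issue by representation.
Lanre is the sole taker at this level and receives the full 5/72.
Adaeze is living and takes 5/72.
Jide is living and takes 5/72.
Gbenga is living and takes 5/24.
Zainab predeceased; the 5/24 allotted to Zainab's branch passes to Zainab's issue by representation.
The 5/24 is divided into 3 equal shares of 5/72 among Kehinde, Morounke, Temitope.
Kehinde is living and takes 5/72.
Morounke is living and takes 5/72.
Temitope is living and takes 5/72.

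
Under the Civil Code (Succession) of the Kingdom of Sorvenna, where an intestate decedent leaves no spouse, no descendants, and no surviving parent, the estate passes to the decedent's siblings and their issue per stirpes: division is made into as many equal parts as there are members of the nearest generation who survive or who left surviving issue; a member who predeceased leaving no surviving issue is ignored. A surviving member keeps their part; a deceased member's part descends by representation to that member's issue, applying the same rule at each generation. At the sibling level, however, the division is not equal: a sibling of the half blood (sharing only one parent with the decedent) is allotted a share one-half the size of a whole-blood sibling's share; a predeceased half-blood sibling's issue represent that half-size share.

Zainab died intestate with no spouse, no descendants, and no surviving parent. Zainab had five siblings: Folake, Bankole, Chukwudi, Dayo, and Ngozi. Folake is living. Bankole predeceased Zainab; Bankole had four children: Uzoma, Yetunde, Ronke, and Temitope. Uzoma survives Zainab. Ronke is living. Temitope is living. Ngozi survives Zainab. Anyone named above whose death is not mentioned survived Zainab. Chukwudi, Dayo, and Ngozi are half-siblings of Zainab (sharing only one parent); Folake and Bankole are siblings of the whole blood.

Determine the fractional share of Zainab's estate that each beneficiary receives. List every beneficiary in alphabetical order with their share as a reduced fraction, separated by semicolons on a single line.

No spouse, descendants, or parent survives, so the estate passes to Zainab's siblings per stirpes.
Half-blood siblings count for one-half the weight of whole-blood siblings at the initial division.
Dividing 1 in proportion to weights (total weight 7/2): Folake (weight 1) → 2/7; Bankole (weight 1) → 2/7; Chukwudi (weight 1/2) → 1/7; Dayo (weight 1/2) → 1/7; Ngozi (weight 1/2) → 1/7.
Folake is living and takes 2/7.
Bankole predeceased; the 2/7 allotted to Bankole's branch passes to Bankole's issue by representation.
The 2/7 is divided into 4 equal shares of 1/14 among Uzoma, Yetunde, Ronke, Temitope.
Uzoma is living and takes 1/14.
Yetunde is living and takes 1/14.
Ronke is living and takes 1/14.
Temitope is living and takes 1/14.
Chukwudi is living and takes 1/7.
Dayo is living and takes 1/7.
Ngozi is living and takes 1/7.

Chukwudi 1/7; Dayo 1/7; Folake 2/7; Ngozi 1/7; Ronke 1/14; Temitope 1/14; Uzoma 1/14; Yetunde 1/14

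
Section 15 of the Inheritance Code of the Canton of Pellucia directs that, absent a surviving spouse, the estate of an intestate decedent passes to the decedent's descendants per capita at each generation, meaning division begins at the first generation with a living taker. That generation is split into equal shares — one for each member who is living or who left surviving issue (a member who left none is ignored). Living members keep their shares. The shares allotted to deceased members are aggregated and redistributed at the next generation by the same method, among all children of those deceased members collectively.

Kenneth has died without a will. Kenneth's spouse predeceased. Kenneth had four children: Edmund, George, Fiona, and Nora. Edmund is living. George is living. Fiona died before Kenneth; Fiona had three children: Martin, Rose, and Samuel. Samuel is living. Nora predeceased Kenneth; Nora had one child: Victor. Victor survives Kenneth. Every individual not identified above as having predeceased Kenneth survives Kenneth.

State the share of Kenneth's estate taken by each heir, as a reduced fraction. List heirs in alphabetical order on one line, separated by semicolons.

There is no surviving spouse, so the entire estate passes to Kenneth's descendants per capita at each generation.
At generation 1 (Edmund, George, Fiona, Nora) there are 4 shares of (1)/4 = 1/4 each.
Living: Edmund and George — each takes 1/4.
Deceased: Fiona and Nora. Their combined 1/2 is pooled and carried to generation 2.
At generation 2 (Martin, Rose, Samuel, Victor) there are 4 shares of (1/2)/4 = 1/8 each.
Living: Martin, Rose, Samuel, and Victor — each takes 1/8.

Edmund 1/4; George 1/4; Martin 1/8; Rose 1/8; Samuel 1/8; Victor 1/8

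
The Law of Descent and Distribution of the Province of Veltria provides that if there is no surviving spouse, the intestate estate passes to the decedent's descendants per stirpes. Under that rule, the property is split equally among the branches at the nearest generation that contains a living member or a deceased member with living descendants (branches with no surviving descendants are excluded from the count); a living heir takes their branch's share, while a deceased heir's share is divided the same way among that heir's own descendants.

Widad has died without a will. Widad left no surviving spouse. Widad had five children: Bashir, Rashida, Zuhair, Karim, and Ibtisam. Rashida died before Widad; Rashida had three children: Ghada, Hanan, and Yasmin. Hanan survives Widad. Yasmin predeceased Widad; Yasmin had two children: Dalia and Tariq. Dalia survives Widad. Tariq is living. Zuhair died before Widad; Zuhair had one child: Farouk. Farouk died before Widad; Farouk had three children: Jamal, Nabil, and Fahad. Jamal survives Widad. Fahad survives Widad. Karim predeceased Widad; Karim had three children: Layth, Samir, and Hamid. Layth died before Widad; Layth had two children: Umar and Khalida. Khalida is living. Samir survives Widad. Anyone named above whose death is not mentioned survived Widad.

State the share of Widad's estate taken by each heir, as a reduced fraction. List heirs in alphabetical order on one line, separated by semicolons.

Bashir 1/5; Dalia 1/30; Fahad 1/15; Ghada 1/15; Hamid 1/15; Hanan 1/15; Ibtisam 1/5; Jamal 1/15; Khalida 1/30; Nabil 1/15; Samir 1/15; Tariq 1/30; Umar 1/30

There is no surviving spouse, so the entire estate passes to Widad's descendants per stirpes.
The estate is divided into 5 equal shares of 1/5 among Bashir, Rashida, Zuhair, Karim, Ibtisam.
Bashir is living and takes 1/5.
Rashida predeceased; the 1/5 allotted to Rashida's branch passes to Rashida's issue by representation.
The 1/5 is divided into 3 equal shares of 1/15 among Ghada, Hanan, Yasmin.
Ghada is living and takes 1/15.
Hanan is living and takes 1/15.
Yasmin predeceased; the 1/15 allotted to Yasmin's branch passes to Yasmin's issue by representation.
The 1/15 is divided into 2 equal shares of 1/30 among Dalia, Tariq.
Dalia is living and takes 1/30.
Tariq is living and takes 1/30.
Zuhair predeceased; the 1/5 allotted to Zuhair's branch passes to Zuhair's issue by representation.
Farouk's line is the sole branch at this level, so the full 1/5 passes to Farouk's issue by representation.
The 1/5 is divided into 3 equal shares of 1/15 among Jamal, Nabil, Fahad.
Jamal is living and takes 1/15.
Nabil is living and takes 1/15.
Fahad is living and takes 1/15.
Karim predeceased; the 1/5 allotted to Karim's branch passes to Karim's issue by representation.
The 1/5 is divided into 3 equal shares of 1/15 among Layth, Samir, Hamid.
Layth predeceased; the 1/15 allotted to Layth's branch passes to Layth's issue by representation.
The 1/15 is divided into 2 equal shares of 1/30 among Umar, Khalida.
Umar is living and takes 1/30.
Khalida is living and takes 1/30.
Samir is living and takes 1/15.
Hamid is living and takes 1/15.
Ibtisam is living and takes 1/5.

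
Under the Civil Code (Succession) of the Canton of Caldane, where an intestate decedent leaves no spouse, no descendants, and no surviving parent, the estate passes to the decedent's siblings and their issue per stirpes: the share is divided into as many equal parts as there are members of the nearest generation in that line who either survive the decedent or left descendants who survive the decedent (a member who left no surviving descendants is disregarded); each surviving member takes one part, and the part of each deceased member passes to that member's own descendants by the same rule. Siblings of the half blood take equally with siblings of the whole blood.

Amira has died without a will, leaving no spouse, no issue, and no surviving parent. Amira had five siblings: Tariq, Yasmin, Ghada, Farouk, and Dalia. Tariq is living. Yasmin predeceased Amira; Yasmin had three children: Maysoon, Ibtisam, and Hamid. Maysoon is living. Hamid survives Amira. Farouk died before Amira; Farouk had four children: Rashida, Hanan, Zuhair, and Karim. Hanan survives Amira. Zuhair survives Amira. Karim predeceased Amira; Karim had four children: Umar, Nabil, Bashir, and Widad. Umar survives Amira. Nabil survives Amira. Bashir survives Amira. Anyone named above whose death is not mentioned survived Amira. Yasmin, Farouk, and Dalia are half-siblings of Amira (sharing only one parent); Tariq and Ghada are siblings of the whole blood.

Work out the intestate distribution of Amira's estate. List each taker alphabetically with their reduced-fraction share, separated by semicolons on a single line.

No spouse, descendants, or parent survives, so the estate passes to Amira's siblings per stirpes.
Half-blood and whole-blood siblings take equally under the stated rule.
The estate is divided into 5 equal shares of 1/5 among Tariq, Yasmin, Ghada, Farouk, Dalia.
Tariq is living and takes 1/5.
Yasmin predeceased; the 1/5 allotted to Yasmin's branch passes to Yasmin's issue by representation.
The 1/5 is divided into 3 equal shares of 1/15 among Maysoon, Ibtisam, Hamid.
Maysoon is living and takes 1/15.
Ibtisam is living and takes 1/15.
Hamid is living and takes 1/15.
Ghada is living and takes 1/5.
Farouk predeceased; the 1/5 allotted to Farouk's branch passes to Farouk's issue by representation.
The 1/5 is divided into 4 equal shares of 1/20 among Rashida, Hanan, Zuhair, Karim.
Rashida is living and takes 1/20.
Hanan is living and takes 1/20.
Zuhair is living and takes 1/20.
Karim predeceased; the 1/20 allotted to Karim's branch passes to Karim's issue by representation.
The 1/20 is divided into 4 equal shares of 1/80 among Umar, Nabil, Bashir, Widad.
Umar is living and takes 1/80.
Nabil is living and takes 1/80.
Bashir is living and takes 1/80.
Widad is living and takes 1/80.
Dalia is living and takes 1/5.

Bashir 1/80; Dalia 1/5; Ghada 1/5; Hamid 1/15; Hanan 1/20; Ibtisam 1/15; Maysoon 1/15; Nabil 1/80; Rashida 1/20; Tariq 1/5; Umar 1/80; Widad 1/80; Zuhair 1/20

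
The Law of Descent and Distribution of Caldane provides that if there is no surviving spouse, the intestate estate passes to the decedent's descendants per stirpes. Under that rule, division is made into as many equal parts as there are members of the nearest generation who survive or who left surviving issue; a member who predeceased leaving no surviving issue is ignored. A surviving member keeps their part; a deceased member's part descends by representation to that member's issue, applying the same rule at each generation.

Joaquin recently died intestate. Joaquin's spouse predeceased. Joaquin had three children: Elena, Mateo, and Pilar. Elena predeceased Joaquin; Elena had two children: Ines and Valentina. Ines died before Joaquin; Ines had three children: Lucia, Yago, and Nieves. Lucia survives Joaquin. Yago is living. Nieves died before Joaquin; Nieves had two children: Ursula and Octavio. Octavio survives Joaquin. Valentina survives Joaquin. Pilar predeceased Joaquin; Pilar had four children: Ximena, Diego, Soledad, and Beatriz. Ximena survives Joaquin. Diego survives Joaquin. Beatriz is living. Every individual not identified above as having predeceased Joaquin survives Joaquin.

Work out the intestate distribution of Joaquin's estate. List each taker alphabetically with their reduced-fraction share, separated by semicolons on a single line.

There is no surviving spouse, so the entire estate passes to Joaquin's descendants per stirpes.
The estate is divided into 3 equal shares of 1/3 among Elena, Mateo, Pilar.
Elena predeceased; the 1/3 allotted to Elena's branch passes to Elena's issue by representation.
The 1/3 is divided into 2 equal shares of 1/6 among Ines, Valentina.
Ines predeceased; the 1/6 allotted to Ines's branch passes to Ines's issue by representation.
The 1/6 is divided into 3 equal shares of 1/18 among Lucia, Yago, Nieves.
Lucia is living and takes 1/18.
Yago is living and takes 1/18.
Nieves predeceased; the 1/18 allotted to Nieves's branch passes to Nieves's issue by representation.
The 1/18 is divided into 2 equal shares of 1/36 among Ursula, Octavio.
Ursula is living and takes 1/36.
Octavio is living and takes 1/36.
Valentina is living and takes 1/6.
Mateo is living and takes 1/3.
Pilar predeceased; the 1/3 allotted to Pilar's branch passes to Pilar's issue by representation.
The 1/3 is divided into 4 equal shares of 1/12 among Ximena, Diego, Soledad, Beatriz.
Ximena is living and takes 1/12.
Diego is living and takes 1/12.
Soledad is living and takes 1/12.
Beatriz is living and takes 1/12.

Beatriz 1/12; Diego 1/12; Lucia 1/18; Mateo 1/3; Octavio 1/36; Soledad 1/12; Ursula 1/36; Valentina 1/6; Ximena 1/12; Yago 1/18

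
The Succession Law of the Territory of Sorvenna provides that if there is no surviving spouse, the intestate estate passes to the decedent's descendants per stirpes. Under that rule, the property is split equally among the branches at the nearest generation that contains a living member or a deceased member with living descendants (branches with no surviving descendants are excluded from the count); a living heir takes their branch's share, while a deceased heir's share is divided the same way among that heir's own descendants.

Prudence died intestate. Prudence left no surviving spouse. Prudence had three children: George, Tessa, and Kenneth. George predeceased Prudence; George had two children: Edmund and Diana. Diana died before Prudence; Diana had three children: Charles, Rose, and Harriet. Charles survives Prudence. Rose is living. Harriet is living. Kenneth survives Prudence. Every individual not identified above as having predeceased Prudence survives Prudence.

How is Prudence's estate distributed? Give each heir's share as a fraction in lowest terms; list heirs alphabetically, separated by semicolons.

Charles 1/18; Edmund 1/6; Harriet 1/18; Kenneth 1/3; Rose 1/18; Tessa 1/3

There is no surviving spouse, so the entire estate passes to Prudence's descendants per stirpes.
The estate is divided into 3 equal shares of 1/3 among George, Tessa, Kenneth.
George predeceased; the 1/3 allotted to George's branch passes to George's issue by representation.
The 1/3 is divided into 2 equal shares of 1/6 among Edmund, Diana.
Edmund is living and takes 1/6.
Diana predeceased; the 1/6 allotted to Diana's branch passes to Diana's issue by representation.
The 1/6 is divided into 3 equal shares of 1/18 among Charles, Rose, Harriet.
Charles is living and takes 1/18.
Rose is living and takes 1/18.
Harriet is living and takes 1/18.
Tessa is living and takes 1/3.
Kenneth is living and takes 1/3.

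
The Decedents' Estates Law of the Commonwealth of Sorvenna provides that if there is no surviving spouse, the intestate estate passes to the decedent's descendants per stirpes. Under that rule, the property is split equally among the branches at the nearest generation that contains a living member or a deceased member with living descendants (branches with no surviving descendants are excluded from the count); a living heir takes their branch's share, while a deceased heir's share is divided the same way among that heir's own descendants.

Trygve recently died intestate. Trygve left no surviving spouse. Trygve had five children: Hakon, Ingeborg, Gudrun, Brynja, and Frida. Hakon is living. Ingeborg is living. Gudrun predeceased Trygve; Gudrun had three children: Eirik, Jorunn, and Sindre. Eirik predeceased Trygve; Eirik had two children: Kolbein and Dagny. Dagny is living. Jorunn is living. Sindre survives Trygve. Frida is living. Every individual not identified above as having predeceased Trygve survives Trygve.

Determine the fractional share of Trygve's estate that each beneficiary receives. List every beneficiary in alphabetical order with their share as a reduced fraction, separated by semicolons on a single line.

Brynja 1/5; Dagny 1/30; Frida 1/5; Hakon 1/5; Ingeborg 1/5; Jorunn 1/15; Kolbein 1/30; Sindre 1/15

There is no surviving spouse, so the entire estate passes to Trygve's descendants per stirpes.
The estate is divided into 5 equal shares of 1/5 among Hakon, Ingeborg, Gudrun, Brynja, Frida.
Hakon is living and takes 1/5.
Ingeborg is living and takes 1/5.
Gudrun predeceased; the 1/5 allotted to Gudrun's branch passes to Gudrun's issue by representation.
The 1/5 is divided into 3 equal shares of 1/15 among Eirik, Jorunn, Sindre.
Eirik predeceased; the 1/15 allotted to Eirik's branch passes to Eirik's issue by representation.
The 1/15 is divided into 2 equal shares of 1/30 among Kolbein, Dagny.
Kolbein is living and takes 1/30.
Dagny is living and takes 1/30.
Jorunn is living and takes 1/15.
Sindre is living and takes 1/15.
Brynja is living and takes 1/5.
Frida is living and takes 1/5.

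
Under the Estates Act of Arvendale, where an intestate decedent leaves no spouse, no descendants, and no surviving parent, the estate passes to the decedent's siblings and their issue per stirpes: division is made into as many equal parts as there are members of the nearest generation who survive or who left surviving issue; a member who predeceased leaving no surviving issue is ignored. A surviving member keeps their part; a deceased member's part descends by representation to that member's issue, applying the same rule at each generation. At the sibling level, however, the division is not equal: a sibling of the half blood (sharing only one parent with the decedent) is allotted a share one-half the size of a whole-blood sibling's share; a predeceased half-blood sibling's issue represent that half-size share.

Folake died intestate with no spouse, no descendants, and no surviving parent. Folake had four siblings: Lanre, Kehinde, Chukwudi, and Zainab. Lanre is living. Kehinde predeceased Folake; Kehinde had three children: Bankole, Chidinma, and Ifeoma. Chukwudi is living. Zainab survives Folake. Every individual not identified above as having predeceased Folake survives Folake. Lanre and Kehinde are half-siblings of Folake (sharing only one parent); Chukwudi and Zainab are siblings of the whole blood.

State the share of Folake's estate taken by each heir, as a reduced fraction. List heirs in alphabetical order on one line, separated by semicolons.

No spouse, descendants, or parent survives, so the estate passes to Folake's siblings per stirpes.
Half-blood siblings count for one-half the weight of whole-blood siblings at the initial division.
Dividing 1 in proportion to weights (total weight 3): Lanre (weight 1/2) → 1/6; Kehinde (weight 1/2) → 1/6; Chukwudi (weight 1) → 1/3; Zainab (weight 1) → 1/3.
Lanre is living and takes 1/6.
Kehinde predeceased; the 1/6 allotted to Kehinde's branch passes to Kehinde's issue by representation.
The 1/6 is divided into 3 equal shares of 1/18 among Bankole, Chidinma, Ifeoma.
Bankole is living and takes 1/18.
Chidinma is living and takes 1/18.
Ifeoma is living and takes 1/18.
Chukwudi is living and takes 1/3.
Zainab is living and takes 1/3.

Bankole 1/18; Chidinma 1/18; Chukwudi 1/3; Ifeoma 1/18; Lanre 1/6; Zainab 1/3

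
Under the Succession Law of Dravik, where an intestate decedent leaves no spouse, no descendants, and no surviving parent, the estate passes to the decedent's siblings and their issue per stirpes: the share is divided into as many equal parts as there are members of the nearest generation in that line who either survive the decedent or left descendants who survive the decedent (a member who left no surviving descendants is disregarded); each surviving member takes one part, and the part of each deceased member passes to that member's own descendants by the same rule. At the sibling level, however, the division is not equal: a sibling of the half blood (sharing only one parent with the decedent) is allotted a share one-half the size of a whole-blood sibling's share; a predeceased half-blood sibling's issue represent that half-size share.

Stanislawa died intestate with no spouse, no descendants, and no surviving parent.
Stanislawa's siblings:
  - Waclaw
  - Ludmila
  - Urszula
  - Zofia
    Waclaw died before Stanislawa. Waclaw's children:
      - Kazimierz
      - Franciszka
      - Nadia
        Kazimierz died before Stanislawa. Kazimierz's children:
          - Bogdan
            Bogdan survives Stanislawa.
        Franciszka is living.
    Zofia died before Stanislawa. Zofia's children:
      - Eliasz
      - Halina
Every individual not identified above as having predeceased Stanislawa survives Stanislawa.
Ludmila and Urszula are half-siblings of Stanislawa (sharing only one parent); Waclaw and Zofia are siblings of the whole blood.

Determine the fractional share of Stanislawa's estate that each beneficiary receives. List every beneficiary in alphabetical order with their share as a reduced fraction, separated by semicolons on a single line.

Bogdan 1/9; Eliasz 1/6; Franciszka 1/9; Halina 1/6; Ludmila 1/6; Nadia 1/9; Urszula 1/6

No spouse, descendants, or parent survives, so the estate passes to Stanislawa's siblings per stirpes.
Half-blood siblings count for one-half the weight of whole-blood siblings at the initial division.
Dividing 1 in proportion to weights (total weight 3): Waclaw (weight 1) → 1/3; Ludmila (weight 1/2) → 1/6; Urszula (weight 1/2) → 1/6; Zofia (weight 1) → 1/3.
Waclaw predeceased; the 1/3 allotted to Waclaw's branch passes to Waclaw's issue by representation.
The 1/3 is divided into 3 equal shares of 1/9 among Kazimierz, Franciszka, Nadia.
Kazimierz predeceased; the 1/9 allotted to Kazimierz's branch passes to Kazimierz's issue by representation.
Bogdan is the sole taker at this level and receives the full 1/9.
Franciszka is living and takes 1/9.
Nadia is living and takes 1/9.
Ludmila is living and takes 1/6.
Urszula is living and takes 1/6.
Zofia predeceased; the 1/3 allotted to Zofia's branch passes to Zofia's issue by representation.
The 1/3 is divided into 2 equal shares of 1/6 among Eliasz, Halina.
Eliasz is living and takes 1/6.
Halina is living and takes 1/6.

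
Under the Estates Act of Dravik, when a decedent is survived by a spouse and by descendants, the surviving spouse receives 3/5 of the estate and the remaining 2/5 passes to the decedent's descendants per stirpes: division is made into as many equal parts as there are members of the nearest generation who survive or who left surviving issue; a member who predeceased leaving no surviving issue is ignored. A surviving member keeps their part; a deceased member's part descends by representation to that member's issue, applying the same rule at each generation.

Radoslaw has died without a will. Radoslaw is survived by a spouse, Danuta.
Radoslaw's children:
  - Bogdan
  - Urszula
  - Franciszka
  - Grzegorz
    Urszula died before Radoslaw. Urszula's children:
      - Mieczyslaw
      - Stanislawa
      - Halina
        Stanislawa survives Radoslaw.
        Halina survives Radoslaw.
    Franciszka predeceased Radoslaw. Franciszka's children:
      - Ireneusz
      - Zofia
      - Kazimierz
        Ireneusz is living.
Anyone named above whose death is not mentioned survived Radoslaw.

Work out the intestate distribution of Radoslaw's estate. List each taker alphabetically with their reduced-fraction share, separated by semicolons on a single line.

Bogdan 1/10; Danuta 3/5; Grzegorz 1/10; Halina 1/30; Ireneusz 1/30; Kazimierz 1/30; Mieczyslaw 1/30; Stanislawa 1/30; Zofia 1/30

Danuta, as surviving spouse, takes 3/5.
The remaining 2/5 passes to Radoslaw's descendants per stirpes.
The 2/5 is divided into 4 equal shares of 1/10 among Bogdan, Urszula, Franciszka, Grzegorz.
Bogdan is living and takes 1/10.
Urszula predeceased; the 1/10 allotted to Urszula's branch passes to Urszula's issue by representation.
The 1/10 is divided into 3 equal shares of 1/30 among Mieczyslaw, Stanislawa, Halina.
Mieczyslaw is living and takes 1/30.
Stanislawa is living and takes 1/30.
Halina is living and takes 1/30.
Franciszka predeceased; the 1/10 allotted to Franciszka's branch passes to Franciszka's issue by representation.
The 1/10 is divided into 3 equal shares of 1/30 among Ireneusz, Zofia, Kazimierz.
Ireneusz is living and takes 1/30.
Zofia is living and takes 1/30.
Kazimierz is living and takes 1/30.
Grzegorz is living and takes 1/10.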